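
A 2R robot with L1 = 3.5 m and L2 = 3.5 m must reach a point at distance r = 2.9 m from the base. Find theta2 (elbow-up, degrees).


cos(theta2) = (r^2 - L1^2 - L2^2) / (2*L1*L2)
cos(theta2) = (8.41 - 12.25 - 12.25) / 24.5
cos(theta2) = -0.656735
theta2 = 131.0513 degrees


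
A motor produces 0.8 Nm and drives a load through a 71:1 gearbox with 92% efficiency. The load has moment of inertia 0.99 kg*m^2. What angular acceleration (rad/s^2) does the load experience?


tau_out = tau_motor * N * eta
= 0.8 * 71 * 0.92 = 52.256 Nm
alpha = tau_out / I = 52.256 / 0.99
= 52.7838 rad/s^2


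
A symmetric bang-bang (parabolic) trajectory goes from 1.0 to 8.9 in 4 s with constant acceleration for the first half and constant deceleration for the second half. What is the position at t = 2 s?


Symmetric rest-to-rest: each phase covers (pf-p0)/2 in time T/2. 0.5*a*(T/2)^2 = (pf-p0)/2 => a = 4*(pf-p0)/T^2
a = 4*(8.9-1.0)/4^2 = 1.975
t = 2 is in the acceleration phase (t <= T/2).
p = p0 + 0.5*a*t^2 = 1.0 + 0.5*1.975*2^2
= 4.95


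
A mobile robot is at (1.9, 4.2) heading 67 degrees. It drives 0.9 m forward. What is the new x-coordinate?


x_new = x0 + d*cos(theta)
= 1.9 + 0.9*cos(67)
= 1.9 + 0.3517
= 2.2517


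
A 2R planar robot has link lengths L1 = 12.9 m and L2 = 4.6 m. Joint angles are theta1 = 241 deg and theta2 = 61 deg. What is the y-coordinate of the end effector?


Convert angles to radians: theta1 = 4.2062, theta2 = 1.0647
y = L1*sin(theta1) + L2*sin(theta1+theta2)
y = -11.2826 + -3.901
y = -15.1836


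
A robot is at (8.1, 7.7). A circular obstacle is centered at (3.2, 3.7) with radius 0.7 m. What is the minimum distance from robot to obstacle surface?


center_dist = sqrt((8.1-3.2)^2 + (7.7-3.7)^2)
= sqrt(24.01 + 16.0)
= 6.3253
min_dist = center_dist - radius = 6.3253 - 0.7 = 5.6253 m


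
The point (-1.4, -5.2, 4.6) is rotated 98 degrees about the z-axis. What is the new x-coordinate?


Rotation about z-axis: x' = x*cos(theta) - y*sin(theta)
= -1.4 * -0.1392 - -5.2 * 0.9903
= 5.3442


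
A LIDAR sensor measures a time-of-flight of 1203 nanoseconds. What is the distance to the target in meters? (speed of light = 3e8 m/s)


tof = 1203 ns = 1.203e-06 s
dist = c * tof / 2
= 3e8 * 1.203e-06 / 2
= 180.45 m


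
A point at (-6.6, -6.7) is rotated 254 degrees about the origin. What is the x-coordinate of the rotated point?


x' = x*cos(theta) - y*sin(theta)
cos(254 deg) = -0.2756, sin(254 deg) = -0.9613
x' = -6.6 * -0.2756 - -6.7 * -0.9613
= 1.8192 - 6.4405
= -4.6212


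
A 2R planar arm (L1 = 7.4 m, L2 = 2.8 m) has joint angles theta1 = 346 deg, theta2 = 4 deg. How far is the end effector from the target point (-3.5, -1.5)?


End effector via forward kinematics:
x = L1*cos(t1) + L2*cos(t1+t2) = 9.9377
y = L1*sin(t1) + L2*sin(t1+t2) = -2.2764
Distance to target:
d = sqrt((-3.5 - 9.9377)^2 + (-1.5 - -2.2764)^2)
= sqrt(180.5704 + 0.6029)
= 13.4601 m


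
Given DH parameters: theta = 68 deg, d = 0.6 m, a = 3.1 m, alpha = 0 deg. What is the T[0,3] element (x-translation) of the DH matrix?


T[0,3] = a * cos(theta)
= 3.1 * cos(68 deg)
= 3.1 * 0.3746
= 1.1613


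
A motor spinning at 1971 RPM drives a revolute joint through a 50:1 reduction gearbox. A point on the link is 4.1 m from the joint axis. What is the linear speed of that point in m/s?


omega_motor = 1971 * 2*pi/60 = 206.4026 rad/s
omega_joint = omega_motor / 50 = 4.1281 rad/s
v = omega_joint * r = 4.1281 * 4.1
= 16.925 m/s


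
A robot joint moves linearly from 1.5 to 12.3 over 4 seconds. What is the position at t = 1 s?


s = t/T = 1/4 = 0.25
p(t) = p0 + (pf-p0)*s
= 1.5 + (12.3 - 1.5) * 0.25
= 4.2


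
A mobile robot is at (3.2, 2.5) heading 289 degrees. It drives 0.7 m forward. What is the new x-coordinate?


x_new = x0 + d*cos(theta)
= 3.2 + 0.7*cos(289)
= 3.2 + 0.2279
= 3.4279


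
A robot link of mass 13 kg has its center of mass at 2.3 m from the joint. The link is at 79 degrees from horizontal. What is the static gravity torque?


tau = m*g*L*cos(angle)
= 13 * 9.81 * 2.3 * cos(79 deg)
= 13 * 9.81 * 2.3 * 0.1908
= 55.9679 Nm


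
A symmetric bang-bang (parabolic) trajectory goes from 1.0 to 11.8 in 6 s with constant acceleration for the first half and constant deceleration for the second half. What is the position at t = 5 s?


Symmetric rest-to-rest: each phase covers (pf-p0)/2 in time T/2. 0.5*a*(T/2)^2 = (pf-p0)/2 => a = 4*(pf-p0)/T^2
a = 4*(11.8-1.0)/6^2 = 1.2
t = 5 is in the deceleration phase (t > T/2).
p = pf - 0.5*a*(T-t)^2 = 11.8 - 0.5*1.2*1^2
= 11.2


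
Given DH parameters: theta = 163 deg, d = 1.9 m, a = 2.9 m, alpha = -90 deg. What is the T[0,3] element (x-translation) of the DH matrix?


T[0,3] = a * cos(theta)
= 2.9 * cos(163 deg)
= 2.9 * -0.9563
= -2.7733


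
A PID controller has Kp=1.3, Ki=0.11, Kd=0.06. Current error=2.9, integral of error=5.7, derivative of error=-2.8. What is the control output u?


u = Kp*e + Ki*int(e) + Kd*de/dt
= 1.3*2.9 + 0.11*5.7 + 0.06*(-2.8)
= 3.77 + 0.627 + -0.168
= 4.229


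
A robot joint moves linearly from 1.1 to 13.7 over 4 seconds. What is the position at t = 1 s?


s = t/T = 1/4 = 0.25
p(t) = p0 + (pf-p0)*s
= 1.1 + (13.7 - 1.1) * 0.25
= 4.25


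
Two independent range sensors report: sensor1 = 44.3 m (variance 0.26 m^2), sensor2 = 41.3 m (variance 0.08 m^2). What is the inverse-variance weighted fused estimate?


w1 = (1/var1) / (1/var1 + 1/var2)
   = 3.8462 / (3.8462 + 12.5) = 0.2353
w2 = 1 - w1 = 0.7647
fused = w1*s1 + w2*s2 = 10.4235 + 31.5824
= 42.0059 m


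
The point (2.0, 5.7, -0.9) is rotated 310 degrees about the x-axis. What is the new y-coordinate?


Rotation about x-axis: y' = y*cos(theta) - z*sin(theta)
= 5.7 * 0.6428 - -0.9 * -0.766
= 2.9744


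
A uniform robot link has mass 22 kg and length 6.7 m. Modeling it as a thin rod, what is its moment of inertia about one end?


I = (1/3) * m * L^2
= (1/3) * 22 * 6.7^2
= 0.333333 * 22 * 44.89
= 329.1933 kg*m^2


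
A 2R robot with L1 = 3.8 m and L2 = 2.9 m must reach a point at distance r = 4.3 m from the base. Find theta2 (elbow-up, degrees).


cos(theta2) = (r^2 - L1^2 - L2^2) / (2*L1*L2)
cos(theta2) = (18.49 - 14.44 - 8.41) / 22.04
cos(theta2) = -0.197822
theta2 = 101.4096 degrees


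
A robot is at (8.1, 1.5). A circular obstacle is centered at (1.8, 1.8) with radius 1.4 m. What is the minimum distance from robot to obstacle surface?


center_dist = sqrt((8.1-1.8)^2 + (1.5-1.8)^2)
= sqrt(39.69 + 0.09)
= 6.3071
min_dist = center_dist - radius = 6.3071 - 1.4 = 4.9071 m


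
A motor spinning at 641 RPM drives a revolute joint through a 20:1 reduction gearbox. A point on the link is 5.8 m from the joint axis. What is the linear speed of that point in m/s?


omega_motor = 641 * 2*pi/60 = 67.1254 rad/s
omega_joint = omega_motor / 20 = 3.3563 rad/s
v = omega_joint * r = 3.3563 * 5.8
= 19.4664 m/s


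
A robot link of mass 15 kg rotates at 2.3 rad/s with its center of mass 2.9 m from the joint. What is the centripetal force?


F = m * omega^2 * r
= 15 * 2.3^2 * 2.9
= 15 * 5.29 * 2.9
= 230.115 N


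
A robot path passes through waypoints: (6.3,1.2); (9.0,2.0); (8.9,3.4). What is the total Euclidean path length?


Segment lengths:
  seg1 = sqrt((2.7)^2 + (0.8)^2) = 2.816
  seg2 = sqrt((-0.1)^2 + (1.4)^2) = 1.4036
Total = 4.2196


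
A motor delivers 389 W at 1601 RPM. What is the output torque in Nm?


omega = 1601 * 2*pi/60 = 167.6563 rad/s
tau = P / omega = 389 / 167.6563
= 2.3202 Nm


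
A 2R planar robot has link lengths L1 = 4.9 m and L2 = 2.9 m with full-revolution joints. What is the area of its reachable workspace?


r_max = L1 + L2 = 7.8 m
r_min = |L1 - L2| = 2.0 m
Area = pi*(r_max^2 - r_min^2)
= pi*(60.84 - 4.0)
= pi * 56.84
= 178.5681 m^2


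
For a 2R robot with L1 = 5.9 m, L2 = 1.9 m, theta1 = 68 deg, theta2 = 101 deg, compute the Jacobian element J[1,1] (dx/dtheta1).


J[1,1] = -L1*sin(t1) - L2*sin(t1+t2)
= -5.9*sin(68) - 1.9*sin(169)
= -5.8329


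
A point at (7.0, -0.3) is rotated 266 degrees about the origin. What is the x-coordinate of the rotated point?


x' = x*cos(theta) - y*sin(theta)
cos(266 deg) = -0.0698, sin(266 deg) = -0.9976
x' = 7.0 * -0.0698 - -0.3 * -0.9976
= -0.4883 - 0.2993
= -0.7876


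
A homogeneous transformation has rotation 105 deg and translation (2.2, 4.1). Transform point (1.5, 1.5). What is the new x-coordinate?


x' = cos(theta)*px - sin(theta)*py + tx
= -0.2588*1.5 - 0.9659*1.5 + 2.2
= 0.3629


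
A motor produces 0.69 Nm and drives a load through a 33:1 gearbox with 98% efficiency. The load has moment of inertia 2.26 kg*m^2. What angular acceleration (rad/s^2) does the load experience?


tau_out = tau_motor * N * eta
= 0.69 * 33 * 0.98 = 22.3146 Nm
alpha = tau_out / I = 22.3146 / 2.26
= 9.8737 rad/s^2


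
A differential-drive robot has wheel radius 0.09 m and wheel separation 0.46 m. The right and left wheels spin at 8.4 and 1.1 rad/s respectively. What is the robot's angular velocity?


vR = r*wR = 0.09*8.4 = 0.756 m/s
vL = r*wL = 0.09*1.1 = 0.099 m/s
v = (vR+vL)/2 = 0.4275 m/s
omega = (vR-vL)/L = 1.4283 rad/s
angular velocity = 1.4283 rad/s


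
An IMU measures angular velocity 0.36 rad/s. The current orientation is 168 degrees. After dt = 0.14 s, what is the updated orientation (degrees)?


delta_theta = w * dt = 0.36 * 0.14 = 0.0504 rad
= 2.8877 deg
theta_new = 168 + 2.8877 = 170.8877 deg


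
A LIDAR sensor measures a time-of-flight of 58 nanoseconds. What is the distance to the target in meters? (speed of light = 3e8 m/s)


tof = 58 ns = 5.8e-08 s
dist = c * tof / 2
= 3e8 * 5.8e-08 / 2
= 8.7 m


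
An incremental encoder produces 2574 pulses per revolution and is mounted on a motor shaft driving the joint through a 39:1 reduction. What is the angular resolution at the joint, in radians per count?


counts per rev = 2574
effective counts at joint = 2574 * 39 = 100386
resolution = 2*pi / 100386
= 6.2590e-05 rad/count


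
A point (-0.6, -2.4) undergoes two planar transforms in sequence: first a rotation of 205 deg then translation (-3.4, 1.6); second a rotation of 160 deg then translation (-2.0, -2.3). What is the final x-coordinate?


After transform 1:
x1 = cos(205)*-0.6 - sin(205)*-2.4 + -3.4 = -3.8705
y1 = sin(205)*-0.6 + cos(205)*-2.4 + 1.6 = 4.0287
After transform 2:
x2 = cos(160)*-3.8705 - sin(160)*4.0287 + -2.0
= 0.2592


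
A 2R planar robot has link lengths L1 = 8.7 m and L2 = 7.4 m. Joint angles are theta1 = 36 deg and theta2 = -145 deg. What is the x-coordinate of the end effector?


Convert angles to radians: theta1 = 0.6283, theta2 = -2.5307
x = L1*cos(theta1) + L2*cos(theta1+theta2)
x = 7.0384 + -2.4092
x = 4.6292


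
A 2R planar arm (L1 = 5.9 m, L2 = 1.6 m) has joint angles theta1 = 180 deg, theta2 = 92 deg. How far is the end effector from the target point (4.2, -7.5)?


End effector via forward kinematics:
x = L1*cos(t1) + L2*cos(t1+t2) = -5.8442
y = L1*sin(t1) + L2*sin(t1+t2) = -1.599
Distance to target:
d = sqrt((4.2 - -5.8442)^2 + (-7.5 - -1.599)^2)
= sqrt(100.8852 + 34.8215)
= 11.6493 m


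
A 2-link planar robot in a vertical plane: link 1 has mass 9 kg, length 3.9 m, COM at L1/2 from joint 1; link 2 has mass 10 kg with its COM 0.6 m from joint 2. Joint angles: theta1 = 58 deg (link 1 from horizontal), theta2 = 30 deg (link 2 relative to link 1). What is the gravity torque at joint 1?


Horizontal distance from joint 1 to link-1 COM:
  x_c1 = (L1/2)*cos(t1) = 1.95 * 0.5299 = 1.0333 m
Horizontal distance from joint 1 to link-2 COM:
  x_c2 = L1*cos(t1) + Lc2*cos(t1+t2)
       = 3.9*0.5299 + 0.6*0.0349 = 2.0876 m
tau1 = m1*g*x_c1 + m2*g*x_c2
     = 9*9.81*1.0333 + 10*9.81*2.0876
     = 91.2338 + 204.796
     = 296.0298 Nm


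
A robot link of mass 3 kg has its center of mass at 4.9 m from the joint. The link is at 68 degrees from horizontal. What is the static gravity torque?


tau = m*g*L*cos(angle)
= 3 * 9.81 * 4.9 * cos(68 deg)
= 3 * 9.81 * 4.9 * 0.3746
= 54.0209 Nm


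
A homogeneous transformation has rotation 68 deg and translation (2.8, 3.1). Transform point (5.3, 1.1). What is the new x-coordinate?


x' = cos(theta)*px - sin(theta)*py + tx
= 0.3746*5.3 - 0.9272*1.1 + 2.8
= 3.7655


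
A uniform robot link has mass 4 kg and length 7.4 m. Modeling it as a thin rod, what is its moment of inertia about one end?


I = (1/3) * m * L^2
= (1/3) * 4 * 7.4^2
= 0.333333 * 4 * 54.76
= 73.0133 kg*m^2


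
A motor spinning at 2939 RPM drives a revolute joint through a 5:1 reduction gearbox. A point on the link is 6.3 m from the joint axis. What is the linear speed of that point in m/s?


omega_motor = 2939 * 2*pi/60 = 307.7714 rad/s
omega_joint = omega_motor / 5 = 61.5543 rad/s
v = omega_joint * r = 61.5543 * 6.3
= 387.7919 m/s


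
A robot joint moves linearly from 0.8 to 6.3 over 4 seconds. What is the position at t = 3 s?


s = t/T = 3/4 = 0.75
p(t) = p0 + (pf-p0)*s
= 0.8 + (6.3 - 0.8) * 0.75
= 4.925


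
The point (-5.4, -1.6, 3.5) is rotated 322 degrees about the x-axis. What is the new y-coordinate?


Rotation about x-axis: y' = y*cos(theta) - z*sin(theta)
= -1.6 * 0.788 - 3.5 * -0.6157
= 0.894


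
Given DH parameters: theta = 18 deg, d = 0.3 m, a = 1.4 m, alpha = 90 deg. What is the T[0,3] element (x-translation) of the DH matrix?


T[0,3] = a * cos(theta)
= 1.4 * cos(18 deg)
= 1.4 * 0.9511
= 1.3315


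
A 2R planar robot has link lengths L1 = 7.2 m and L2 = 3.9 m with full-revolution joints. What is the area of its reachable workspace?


r_max = L1 + L2 = 11.1 m
r_min = |L1 - L2| = 3.3 m
Area = pi*(r_max^2 - r_min^2)
= pi*(123.21 - 10.89)
= pi * 112.32
= 352.8637 m^2


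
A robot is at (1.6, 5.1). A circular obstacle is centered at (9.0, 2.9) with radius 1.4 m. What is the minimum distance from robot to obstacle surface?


center_dist = sqrt((1.6-9.0)^2 + (5.1-2.9)^2)
= sqrt(54.76 + 4.84)
= 7.7201
min_dist = center_dist - radius = 7.7201 - 1.4 = 6.3201 m


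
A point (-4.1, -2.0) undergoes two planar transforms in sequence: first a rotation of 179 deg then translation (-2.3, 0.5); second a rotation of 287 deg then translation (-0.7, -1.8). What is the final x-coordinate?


After transform 1:
x1 = cos(179)*-4.1 - sin(179)*-2.0 + -2.3 = 1.8343
y1 = sin(179)*-4.1 + cos(179)*-2.0 + 0.5 = 2.4281
After transform 2:
x2 = cos(287)*1.8343 - sin(287)*2.4281 + -0.7
= 2.1583


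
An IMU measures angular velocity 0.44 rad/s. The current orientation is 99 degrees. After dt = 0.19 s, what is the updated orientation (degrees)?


delta_theta = w * dt = 0.44 * 0.19 = 0.0836 rad
= 4.7899 deg
theta_new = 99 + 4.7899 = 103.7899 deg


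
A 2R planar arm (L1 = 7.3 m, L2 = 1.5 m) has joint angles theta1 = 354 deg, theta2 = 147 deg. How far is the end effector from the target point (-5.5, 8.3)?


End effector via forward kinematics:
x = L1*cos(t1) + L2*cos(t1+t2) = 6.0943
y = L1*sin(t1) + L2*sin(t1+t2) = 0.1809
Distance to target:
d = sqrt((-5.5 - 6.0943)^2 + (8.3 - 0.1809)^2)
= sqrt(134.4276 + 65.9194)
= 14.1544 m


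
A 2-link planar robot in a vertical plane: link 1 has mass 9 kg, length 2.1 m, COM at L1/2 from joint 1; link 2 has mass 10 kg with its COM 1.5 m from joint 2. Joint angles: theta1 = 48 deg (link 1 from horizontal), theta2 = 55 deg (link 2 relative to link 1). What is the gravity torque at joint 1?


Horizontal distance from joint 1 to link-1 COM:
  x_c1 = (L1/2)*cos(t1) = 1.05 * 0.6691 = 0.7026 m
Horizontal distance from joint 1 to link-2 COM:
  x_c2 = L1*cos(t1) + Lc2*cos(t1+t2)
       = 2.1*0.6691 + 1.5*-0.225 = 1.0677 m
tau1 = m1*g*x_c1 + m2*g*x_c2
     = 9*9.81*0.7026 + 10*9.81*1.0677
     = 62.0314 + 104.746
     = 166.7775 Nm


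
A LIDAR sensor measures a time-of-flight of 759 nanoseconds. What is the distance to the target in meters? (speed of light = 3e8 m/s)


tof = 759 ns = 7.59e-07 s
dist = c * tof / 2
= 3e8 * 7.59e-07 / 2
= 113.85 m


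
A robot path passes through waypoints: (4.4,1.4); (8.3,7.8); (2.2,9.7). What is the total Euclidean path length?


Segment lengths:
  seg1 = sqrt((3.9)^2 + (6.4)^2) = 7.4947
  seg2 = sqrt((-6.1)^2 + (1.9)^2) = 6.3891
Total = 13.8837


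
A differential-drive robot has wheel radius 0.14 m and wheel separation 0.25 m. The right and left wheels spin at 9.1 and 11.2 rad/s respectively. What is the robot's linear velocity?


vR = r*wR = 0.14*9.1 = 1.274 m/s
vL = r*wL = 0.14*11.2 = 1.568 m/s
v = (vR+vL)/2 = 1.421 m/s
omega = (vR-vL)/L = -1.176 rad/s
linear velocity = 1.421 m/s


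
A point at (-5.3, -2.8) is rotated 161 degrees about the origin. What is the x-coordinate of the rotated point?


x' = x*cos(theta) - y*sin(theta)
cos(161 deg) = -0.9455, sin(161 deg) = 0.3256
x' = -5.3 * -0.9455 - -2.8 * 0.3256
= 5.0112 - -0.9116
= 5.9228


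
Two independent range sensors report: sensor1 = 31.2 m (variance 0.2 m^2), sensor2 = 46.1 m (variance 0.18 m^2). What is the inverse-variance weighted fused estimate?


w1 = (1/var1) / (1/var1 + 1/var2)
   = 5.0 / (5.0 + 5.5556) = 0.4737
w2 = 1 - w1 = 0.5263
fused = w1*s1 + w2*s2 = 14.7789 + 24.2632
= 39.0421 m


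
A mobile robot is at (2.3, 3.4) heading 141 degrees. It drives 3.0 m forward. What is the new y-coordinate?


y_new = y0 + d*sin(theta)
= 3.4 + 3.0*sin(141)
= 3.4 + 1.888
= 5.288


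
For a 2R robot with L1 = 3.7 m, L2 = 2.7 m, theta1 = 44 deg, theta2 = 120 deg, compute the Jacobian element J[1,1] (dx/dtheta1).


J[1,1] = -L1*sin(t1) - L2*sin(t1+t2)
= -3.7*sin(44) - 2.7*sin(164)
= -3.3145


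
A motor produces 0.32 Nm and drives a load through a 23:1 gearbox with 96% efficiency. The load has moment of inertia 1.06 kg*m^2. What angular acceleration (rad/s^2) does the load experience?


tau_out = tau_motor * N * eta
= 0.32 * 23 * 0.96 = 7.0656 Nm
alpha = tau_out / I = 7.0656 / 1.06
= 6.6657 rad/s^2


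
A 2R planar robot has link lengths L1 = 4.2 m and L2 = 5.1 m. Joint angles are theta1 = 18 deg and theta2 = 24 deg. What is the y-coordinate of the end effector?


Convert angles to radians: theta1 = 0.3142, theta2 = 0.4189
y = L1*sin(theta1) + L2*sin(theta1+theta2)
y = 1.2979 + 3.4126
y = 4.7104


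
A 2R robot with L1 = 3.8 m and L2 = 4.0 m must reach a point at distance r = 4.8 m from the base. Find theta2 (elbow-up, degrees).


cos(theta2) = (r^2 - L1^2 - L2^2) / (2*L1*L2)
cos(theta2) = (23.04 - 14.44 - 16.0) / 30.4
cos(theta2) = -0.243421
theta2 = 104.0885 degrees


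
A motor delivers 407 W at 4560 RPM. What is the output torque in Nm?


omega = 4560 * 2*pi/60 = 477.5221 rad/s
tau = P / omega = 407 / 477.5221
= 0.8523 Nm


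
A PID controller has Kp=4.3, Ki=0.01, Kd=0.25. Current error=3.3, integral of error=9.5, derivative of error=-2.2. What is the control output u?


u = Kp*e + Ki*int(e) + Kd*de/dt
= 4.3*3.3 + 0.01*9.5 + 0.25*(-2.2)
= 14.19 + 0.095 + -0.55
= 13.735


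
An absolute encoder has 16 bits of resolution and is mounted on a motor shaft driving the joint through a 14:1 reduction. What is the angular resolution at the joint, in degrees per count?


counts = 2^16 = 65536
effective counts at joint = 65536 * 14 = 917504
resolution = 360 / 917504
= 3.9237e-04 deg/count


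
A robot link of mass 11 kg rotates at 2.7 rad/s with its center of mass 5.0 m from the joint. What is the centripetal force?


F = m * omega^2 * r
= 11 * 2.7^2 * 5.0
= 11 * 7.29 * 5.0
= 400.95 N


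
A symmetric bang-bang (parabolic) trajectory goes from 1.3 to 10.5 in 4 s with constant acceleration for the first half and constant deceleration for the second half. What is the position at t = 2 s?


Symmetric rest-to-rest: each phase covers (pf-p0)/2 in time T/2. 0.5*a*(T/2)^2 = (pf-p0)/2 => a = 4*(pf-p0)/T^2
a = 4*(10.5-1.3)/4^2 = 2.3
t = 2 is in the acceleration phase (t <= T/2).
p = p0 + 0.5*a*t^2 = 1.3 + 0.5*2.3*2^2
= 5.9


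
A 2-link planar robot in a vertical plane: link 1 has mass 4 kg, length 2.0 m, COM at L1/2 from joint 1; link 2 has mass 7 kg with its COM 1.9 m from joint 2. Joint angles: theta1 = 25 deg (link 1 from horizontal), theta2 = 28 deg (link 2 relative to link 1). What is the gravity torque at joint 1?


Horizontal distance from joint 1 to link-1 COM:
  x_c1 = (L1/2)*cos(t1) = 1.0 * 0.9063 = 0.9063 m
Horizontal distance from joint 1 to link-2 COM:
  x_c2 = L1*cos(t1) + Lc2*cos(t1+t2)
       = 2.0*0.9063 + 1.9*0.6018 = 2.9561 m
tau1 = m1*g*x_c1 + m2*g*x_c2
     = 4*9.81*0.9063 + 7*9.81*2.9561
     = 35.5635 + 202.9929
     = 238.5564 Nm


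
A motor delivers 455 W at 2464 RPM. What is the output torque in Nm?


omega = 2464 * 2*pi/60 = 258.0295 rad/s
tau = P / omega = 455 / 258.0295
= 1.7634 Nm


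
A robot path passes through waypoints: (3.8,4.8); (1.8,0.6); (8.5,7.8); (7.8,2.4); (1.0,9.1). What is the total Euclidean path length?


Segment lengths:
  seg1 = sqrt((-2.0)^2 + (-4.2)^2) = 4.6519
  seg2 = sqrt((6.7)^2 + (7.2)^2) = 9.8351
  seg3 = sqrt((-0.7)^2 + (-5.4)^2) = 5.4452
  seg4 = sqrt((-6.8)^2 + (6.7)^2) = 9.5462
Total = 29.4784


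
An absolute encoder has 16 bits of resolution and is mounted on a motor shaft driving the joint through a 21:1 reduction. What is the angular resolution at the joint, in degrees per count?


counts = 2^16 = 65536
effective counts at joint = 65536 * 21 = 1376256
resolution = 360 / 1376256
= 2.6158e-04 deg/count


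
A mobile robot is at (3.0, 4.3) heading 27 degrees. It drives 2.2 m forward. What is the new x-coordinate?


x_new = x0 + d*cos(theta)
= 3.0 + 2.2*cos(27)
= 3.0 + 1.9602
= 4.9602


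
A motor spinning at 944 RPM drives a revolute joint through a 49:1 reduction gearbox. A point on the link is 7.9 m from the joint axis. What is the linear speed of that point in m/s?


omega_motor = 944 * 2*pi/60 = 98.8554 rad/s
omega_joint = omega_motor / 49 = 2.0175 rad/s
v = omega_joint * r = 2.0175 * 7.9
= 15.9379 m/s


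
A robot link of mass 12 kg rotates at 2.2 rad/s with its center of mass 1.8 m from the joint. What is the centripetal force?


F = m * omega^2 * r
= 12 * 2.2^2 * 1.8
= 12 * 4.84 * 1.8
= 104.544 N


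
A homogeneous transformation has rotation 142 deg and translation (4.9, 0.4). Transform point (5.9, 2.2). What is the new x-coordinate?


x' = cos(theta)*px - sin(theta)*py + tx
= -0.788*5.9 - 0.6157*2.2 + 4.9
= -1.1037


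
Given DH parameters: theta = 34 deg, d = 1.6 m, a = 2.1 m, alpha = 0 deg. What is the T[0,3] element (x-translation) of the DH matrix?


T[0,3] = a * cos(theta)
= 2.1 * cos(34 deg)
= 2.1 * 0.829
= 1.741


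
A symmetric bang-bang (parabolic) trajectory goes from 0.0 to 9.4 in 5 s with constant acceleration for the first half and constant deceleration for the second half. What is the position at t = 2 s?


Symmetric rest-to-rest: each phase covers (pf-p0)/2 in time T/2. 0.5*a*(T/2)^2 = (pf-p0)/2 => a = 4*(pf-p0)/T^2
a = 4*(9.4-0.0)/5^2 = 1.504
t = 2 is in the acceleration phase (t <= T/2).
p = p0 + 0.5*a*t^2 = 0.0 + 0.5*1.504*2^2
= 3.008


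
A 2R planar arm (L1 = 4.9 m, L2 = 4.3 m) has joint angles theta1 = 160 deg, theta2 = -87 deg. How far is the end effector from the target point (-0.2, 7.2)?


End effector via forward kinematics:
x = L1*cos(t1) + L2*cos(t1+t2) = -3.3473
y = L1*sin(t1) + L2*sin(t1+t2) = 5.788
Distance to target:
d = sqrt((-0.2 - -3.3473)^2 + (7.2 - 5.788)^2)
= sqrt(9.9055 + 1.9937)
= 3.4495 m


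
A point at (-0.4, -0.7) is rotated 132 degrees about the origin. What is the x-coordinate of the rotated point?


x' = x*cos(theta) - y*sin(theta)
cos(132 deg) = -0.6691, sin(132 deg) = 0.7431
x' = -0.4 * -0.6691 - -0.7 * 0.7431
= 0.2677 - -0.5202
= 0.7879


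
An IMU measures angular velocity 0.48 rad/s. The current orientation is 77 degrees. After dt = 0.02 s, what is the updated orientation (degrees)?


delta_theta = w * dt = 0.48 * 0.02 = 0.0096 rad
= 0.55 deg
theta_new = 77 + 0.55 = 77.55 deg


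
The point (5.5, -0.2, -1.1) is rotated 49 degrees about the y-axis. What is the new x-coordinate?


Rotation about y-axis: x' = x*cos(theta) + z*sin(theta)
= 5.5 * 0.6561 + -1.1 * 0.7547
= 2.7781


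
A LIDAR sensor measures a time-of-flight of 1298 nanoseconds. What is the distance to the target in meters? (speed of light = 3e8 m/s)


tof = 1298 ns = 1.298e-06 s
dist = c * tof / 2
= 3e8 * 1.298e-06 / 2
= 194.7 m


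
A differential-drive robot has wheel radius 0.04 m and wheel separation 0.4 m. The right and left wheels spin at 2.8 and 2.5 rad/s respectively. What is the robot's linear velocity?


vR = r*wR = 0.04*2.8 = 0.112 m/s
vL = r*wL = 0.04*2.5 = 0.1 m/s
v = (vR+vL)/2 = 0.106 m/s
omega = (vR-vL)/L = 0.03 rad/s
linear velocity = 0.106 m/s


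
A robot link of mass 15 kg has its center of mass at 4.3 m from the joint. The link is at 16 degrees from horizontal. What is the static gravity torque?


tau = m*g*L*cos(angle)
= 15 * 9.81 * 4.3 * cos(16 deg)
= 15 * 9.81 * 4.3 * 0.9613
= 608.2335 Nm


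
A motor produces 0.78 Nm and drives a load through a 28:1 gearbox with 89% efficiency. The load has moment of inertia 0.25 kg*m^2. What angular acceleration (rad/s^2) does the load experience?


tau_out = tau_motor * N * eta
= 0.78 * 28 * 0.89 = 19.4376 Nm
alpha = tau_out / I = 19.4376 / 0.25
= 77.7504 rad/s^2


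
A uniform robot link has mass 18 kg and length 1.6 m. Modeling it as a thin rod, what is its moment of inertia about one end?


I = (1/3) * m * L^2
= (1/3) * 18 * 1.6^2
= 0.333333 * 18 * 2.56
= 15.36 kg*m^2


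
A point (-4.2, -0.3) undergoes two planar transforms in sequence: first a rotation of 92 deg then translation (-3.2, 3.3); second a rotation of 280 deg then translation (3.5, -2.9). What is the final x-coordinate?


After transform 1:
x1 = cos(92)*-4.2 - sin(92)*-0.3 + -3.2 = -2.7536
y1 = sin(92)*-4.2 + cos(92)*-0.3 + 3.3 = -0.887
After transform 2:
x2 = cos(280)*-2.7536 - sin(280)*-0.887 + 3.5
= 2.1483


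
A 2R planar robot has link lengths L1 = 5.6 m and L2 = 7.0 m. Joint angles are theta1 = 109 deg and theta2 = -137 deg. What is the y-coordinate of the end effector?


Convert angles to radians: theta1 = 1.9024, theta2 = -2.3911
y = L1*sin(theta1) + L2*sin(theta1+theta2)
y = 5.2949 + -3.2863
y = 2.0086


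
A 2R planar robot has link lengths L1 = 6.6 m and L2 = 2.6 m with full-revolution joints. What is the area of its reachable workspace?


r_max = L1 + L2 = 9.2 m
r_min = |L1 - L2| = 4.0 m
Area = pi*(r_max^2 - r_min^2)
= pi*(84.64 - 16.0)
= pi * 68.64
= 215.6389 m^2


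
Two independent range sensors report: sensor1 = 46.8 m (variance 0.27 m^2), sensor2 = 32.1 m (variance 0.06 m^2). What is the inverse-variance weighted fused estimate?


w1 = (1/var1) / (1/var1 + 1/var2)
   = 3.7037 / (3.7037 + 16.6667) = 0.1818
w2 = 1 - w1 = 0.8182
fused = w1*s1 + w2*s2 = 8.5091 + 26.2636
= 34.7727 m


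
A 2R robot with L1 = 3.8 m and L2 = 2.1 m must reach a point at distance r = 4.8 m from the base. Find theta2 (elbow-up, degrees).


cos(theta2) = (r^2 - L1^2 - L2^2) / (2*L1*L2)
cos(theta2) = (23.04 - 14.44 - 4.41) / 15.96
cos(theta2) = 0.262531
theta2 = 74.7797 degrees


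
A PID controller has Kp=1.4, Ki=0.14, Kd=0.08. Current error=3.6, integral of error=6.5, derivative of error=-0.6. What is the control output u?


u = Kp*e + Ki*int(e) + Kd*de/dt
= 1.4*3.6 + 0.14*6.5 + 0.08*(-0.6)
= 5.04 + 0.91 + -0.048
= 5.902


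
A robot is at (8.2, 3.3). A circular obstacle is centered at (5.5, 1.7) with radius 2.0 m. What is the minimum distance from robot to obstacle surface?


center_dist = sqrt((8.2-5.5)^2 + (3.3-1.7)^2)
= sqrt(7.29 + 2.56)
= 3.1385
min_dist = center_dist - radius = 3.1385 - 2.0 = 1.1385 m


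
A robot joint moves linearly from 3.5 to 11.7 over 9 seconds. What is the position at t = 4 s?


s = t/T = 4/9 = 0.4444
p(t) = p0 + (pf-p0)*s
= 3.5 + (11.7 - 3.5) * 0.4444
= 7.1444


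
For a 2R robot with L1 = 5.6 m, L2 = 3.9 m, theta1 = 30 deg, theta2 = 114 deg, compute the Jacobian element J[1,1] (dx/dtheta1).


J[1,1] = -L1*sin(t1) - L2*sin(t1+t2)
= -5.6*sin(30) - 3.9*sin(144)
= -5.0924


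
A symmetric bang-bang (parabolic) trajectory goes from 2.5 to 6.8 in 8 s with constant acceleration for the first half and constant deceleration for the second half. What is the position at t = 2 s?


Symmetric rest-to-rest: each phase covers (pf-p0)/2 in time T/2. 0.5*a*(T/2)^2 = (pf-p0)/2 => a = 4*(pf-p0)/T^2
a = 4*(6.8-2.5)/8^2 = 0.2687
t = 2 is in the acceleration phase (t <= T/2).
p = p0 + 0.5*a*t^2 = 2.5 + 0.5*0.2687*2^2
= 3.0375


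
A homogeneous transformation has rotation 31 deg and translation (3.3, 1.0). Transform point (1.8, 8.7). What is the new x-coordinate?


x' = cos(theta)*px - sin(theta)*py + tx
= 0.8572*1.8 - 0.515*8.7 + 3.3
= 0.3621


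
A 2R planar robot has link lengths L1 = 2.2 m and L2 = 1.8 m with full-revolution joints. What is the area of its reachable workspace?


r_max = L1 + L2 = 4.0 m
r_min = |L1 - L2| = 0.4 m
Area = pi*(r_max^2 - r_min^2)
= pi*(16.0 - 0.16)
= pi * 15.84
= 49.7628 m^2


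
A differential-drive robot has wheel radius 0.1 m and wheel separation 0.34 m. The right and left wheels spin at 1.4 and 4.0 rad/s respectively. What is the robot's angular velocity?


vR = r*wR = 0.1*1.4 = 0.14 m/s
vL = r*wL = 0.1*4.0 = 0.4 m/s
v = (vR+vL)/2 = 0.27 m/s
omega = (vR-vL)/L = -0.7647 rad/s
angular velocity = -0.7647 rad/s


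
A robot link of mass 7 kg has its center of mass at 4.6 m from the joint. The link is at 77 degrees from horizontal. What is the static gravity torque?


tau = m*g*L*cos(angle)
= 7 * 9.81 * 4.6 * cos(77 deg)
= 7 * 9.81 * 4.6 * 0.225
= 71.058 Nm


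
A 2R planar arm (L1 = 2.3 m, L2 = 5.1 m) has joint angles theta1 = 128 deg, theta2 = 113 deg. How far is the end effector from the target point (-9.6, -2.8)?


End effector via forward kinematics:
x = L1*cos(t1) + L2*cos(t1+t2) = -3.8886
y = L1*sin(t1) + L2*sin(t1+t2) = -2.6481
Distance to target:
d = sqrt((-9.6 - -3.8886)^2 + (-2.8 - -2.6481)^2)
= sqrt(32.6207 + 0.0231)
= 5.7135 m


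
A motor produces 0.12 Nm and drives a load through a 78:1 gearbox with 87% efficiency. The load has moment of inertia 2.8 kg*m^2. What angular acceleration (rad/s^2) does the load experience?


tau_out = tau_motor * N * eta
= 0.12 * 78 * 0.87 = 8.1432 Nm
alpha = tau_out / I = 8.1432 / 2.8
= 2.9083 rad/s^2


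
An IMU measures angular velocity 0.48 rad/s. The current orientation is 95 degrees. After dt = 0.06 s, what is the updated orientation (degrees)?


delta_theta = w * dt = 0.48 * 0.06 = 0.0288 rad
= 1.6501 deg
theta_new = 95 + 1.6501 = 96.6501 deg


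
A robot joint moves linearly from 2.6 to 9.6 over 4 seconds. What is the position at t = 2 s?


s = t/T = 2/4 = 0.5
p(t) = p0 + (pf-p0)*s
= 2.6 + (9.6 - 2.6) * 0.5
= 6.1


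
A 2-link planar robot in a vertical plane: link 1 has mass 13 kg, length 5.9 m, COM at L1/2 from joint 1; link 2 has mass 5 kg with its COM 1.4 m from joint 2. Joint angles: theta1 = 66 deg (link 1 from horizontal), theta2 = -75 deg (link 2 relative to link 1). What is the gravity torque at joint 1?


Horizontal distance from joint 1 to link-1 COM:
  x_c1 = (L1/2)*cos(t1) = 2.95 * 0.4067 = 1.1999 m
Horizontal distance from joint 1 to link-2 COM:
  x_c2 = L1*cos(t1) + Lc2*cos(t1+t2)
       = 5.9*0.4067 + 1.4*0.9877 = 3.7825 m
tau1 = m1*g*x_c1 + m2*g*x_c2
     = 13*9.81*1.1999 + 5*9.81*3.7825
     = 153.0198 + 185.5321
     = 338.5519 Nm


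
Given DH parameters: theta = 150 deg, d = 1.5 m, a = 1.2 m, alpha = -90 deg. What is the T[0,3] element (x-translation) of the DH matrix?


T[0,3] = a * cos(theta)
= 1.2 * cos(150 deg)
= 1.2 * -0.866
= -1.0392


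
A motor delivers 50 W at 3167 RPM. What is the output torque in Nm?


omega = 3167 * 2*pi/60 = 331.6475 rad/s
tau = P / omega = 50 / 331.6475
= 0.1508 Nm


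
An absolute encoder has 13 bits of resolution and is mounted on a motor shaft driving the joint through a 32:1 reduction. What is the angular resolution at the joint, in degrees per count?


counts = 2^13 = 8192
effective counts at joint = 8192 * 32 = 262144
resolution = 360 / 262144
= 0.0014 deg/count


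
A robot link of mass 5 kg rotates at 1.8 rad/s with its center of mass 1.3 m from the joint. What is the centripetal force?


F = m * omega^2 * r
= 5 * 1.8^2 * 1.3
= 5 * 3.24 * 1.3
= 21.06 N


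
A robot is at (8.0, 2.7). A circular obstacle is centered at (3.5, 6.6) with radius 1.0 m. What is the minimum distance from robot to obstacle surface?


center_dist = sqrt((8.0-3.5)^2 + (2.7-6.6)^2)
= sqrt(20.25 + 15.21)
= 5.9548
min_dist = center_dist - radius = 5.9548 - 1.0 = 4.9548 m


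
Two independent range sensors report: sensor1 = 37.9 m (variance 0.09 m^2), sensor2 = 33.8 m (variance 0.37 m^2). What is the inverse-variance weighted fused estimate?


w1 = (1/var1) / (1/var1 + 1/var2)
   = 11.1111 / (11.1111 + 2.7027) = 0.8043
w2 = 1 - w1 = 0.1957
fused = w1*s1 + w2*s2 = 30.4848 + 6.613
= 37.0978 m


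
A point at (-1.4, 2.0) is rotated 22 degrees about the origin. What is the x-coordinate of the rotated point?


x' = x*cos(theta) - y*sin(theta)
cos(22 deg) = 0.9272, sin(22 deg) = 0.3746
x' = -1.4 * 0.9272 - 2.0 * 0.3746
= -1.2981 - 0.7492
= -2.0473


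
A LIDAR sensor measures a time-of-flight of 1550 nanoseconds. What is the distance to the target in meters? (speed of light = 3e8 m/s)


tof = 1550 ns = 1.55e-06 s
dist = c * tof / 2
= 3e8 * 1.55e-06 / 2
= 232.5 m


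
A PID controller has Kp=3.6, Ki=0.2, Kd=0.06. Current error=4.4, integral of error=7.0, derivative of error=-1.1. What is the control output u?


u = Kp*e + Ki*int(e) + Kd*de/dt
= 3.6*4.4 + 0.2*7.0 + 0.06*(-1.1)
= 15.84 + 1.4 + -0.066
= 17.174


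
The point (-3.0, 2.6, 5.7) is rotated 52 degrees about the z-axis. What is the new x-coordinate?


Rotation about z-axis: x' = x*cos(theta) - y*sin(theta)
= -3.0 * 0.6157 - 2.6 * 0.788
= -3.8958


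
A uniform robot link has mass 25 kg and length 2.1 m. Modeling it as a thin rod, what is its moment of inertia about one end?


I = (1/3) * m * L^2
= (1/3) * 25 * 2.1^2
= 0.333333 * 25 * 4.41
= 36.75 kg*m^2


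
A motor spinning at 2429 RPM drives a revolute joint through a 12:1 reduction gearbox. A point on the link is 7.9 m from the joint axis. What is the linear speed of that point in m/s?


omega_motor = 2429 * 2*pi/60 = 254.3643 rad/s
omega_joint = omega_motor / 12 = 21.197 rad/s
v = omega_joint * r = 21.197 * 7.9
= 167.4565 m/s


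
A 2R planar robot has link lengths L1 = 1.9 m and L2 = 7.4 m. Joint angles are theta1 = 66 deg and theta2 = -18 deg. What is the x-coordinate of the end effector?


Convert angles to radians: theta1 = 1.1519, theta2 = -0.3142
x = L1*cos(theta1) + L2*cos(theta1+theta2)
x = 0.7728 + 4.9516
x = 5.7244


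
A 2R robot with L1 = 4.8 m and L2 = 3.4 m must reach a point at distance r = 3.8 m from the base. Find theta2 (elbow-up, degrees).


cos(theta2) = (r^2 - L1^2 - L2^2) / (2*L1*L2)
cos(theta2) = (14.44 - 23.04 - 11.56) / 32.64
cos(theta2) = -0.617647
theta2 = 128.1445 degrees


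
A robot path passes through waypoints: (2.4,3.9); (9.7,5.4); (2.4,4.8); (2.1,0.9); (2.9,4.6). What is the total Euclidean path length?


Segment lengths:
  seg1 = sqrt((7.3)^2 + (1.5)^2) = 7.4525
  seg2 = sqrt((-7.3)^2 + (-0.6)^2) = 7.3246
  seg3 = sqrt((-0.3)^2 + (-3.9)^2) = 3.9115
  seg4 = sqrt((0.8)^2 + (3.7)^2) = 3.7855
Total = 22.4742


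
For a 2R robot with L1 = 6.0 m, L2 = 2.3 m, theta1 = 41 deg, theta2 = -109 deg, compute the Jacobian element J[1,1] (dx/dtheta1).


J[1,1] = -L1*sin(t1) - L2*sin(t1+t2)
= -6.0*sin(41) - 2.3*sin(-68)
= -1.8038


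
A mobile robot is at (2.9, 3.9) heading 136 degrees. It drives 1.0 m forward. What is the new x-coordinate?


x_new = x0 + d*cos(theta)
= 2.9 + 1.0*cos(136)
= 2.9 + -0.7193
= 2.1807


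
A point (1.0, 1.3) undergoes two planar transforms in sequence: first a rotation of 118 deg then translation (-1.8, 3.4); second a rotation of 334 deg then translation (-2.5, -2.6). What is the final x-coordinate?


After transform 1:
x1 = cos(118)*1.0 - sin(118)*1.3 + -1.8 = -3.4173
y1 = sin(118)*1.0 + cos(118)*1.3 + 3.4 = 3.6726
After transform 2:
x2 = cos(334)*-3.4173 - sin(334)*3.6726 + -2.5
= -3.9615


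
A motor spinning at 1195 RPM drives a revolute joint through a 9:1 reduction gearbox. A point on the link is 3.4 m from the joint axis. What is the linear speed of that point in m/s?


omega_motor = 1195 * 2*pi/60 = 125.1401 rad/s
omega_joint = omega_motor / 9 = 13.9045 rad/s
v = omega_joint * r = 13.9045 * 3.4
= 47.2752 m/s


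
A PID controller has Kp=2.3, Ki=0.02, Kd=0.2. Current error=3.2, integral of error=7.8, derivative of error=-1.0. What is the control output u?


u = Kp*e + Ki*int(e) + Kd*de/dt
= 2.3*3.2 + 0.02*7.8 + 0.2*(-1.0)
= 7.36 + 0.156 + -0.2
= 7.316


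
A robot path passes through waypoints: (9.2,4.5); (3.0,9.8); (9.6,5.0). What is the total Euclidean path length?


Segment lengths:
  seg1 = sqrt((-6.2)^2 + (5.3)^2) = 8.1566
  seg2 = sqrt((6.6)^2 + (-4.8)^2) = 8.1609
Total = 16.3175


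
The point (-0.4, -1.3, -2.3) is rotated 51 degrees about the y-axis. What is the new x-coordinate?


Rotation about y-axis: x' = x*cos(theta) + z*sin(theta)
= -0.4 * 0.6293 + -2.3 * 0.7771
= -2.0392


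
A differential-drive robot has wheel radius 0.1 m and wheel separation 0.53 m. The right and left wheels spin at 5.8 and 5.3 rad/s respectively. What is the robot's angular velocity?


vR = r*wR = 0.1*5.8 = 0.58 m/s
vL = r*wL = 0.1*5.3 = 0.53 m/s
v = (vR+vL)/2 = 0.555 m/s
omega = (vR-vL)/L = 0.0943 rad/s
angular velocity = 0.0943 rad/s


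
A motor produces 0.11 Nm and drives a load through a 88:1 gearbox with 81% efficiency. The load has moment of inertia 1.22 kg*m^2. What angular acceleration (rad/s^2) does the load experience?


tau_out = tau_motor * N * eta
= 0.11 * 88 * 0.81 = 7.8408 Nm
alpha = tau_out / I = 7.8408 / 1.22
= 6.4269 rad/s^2


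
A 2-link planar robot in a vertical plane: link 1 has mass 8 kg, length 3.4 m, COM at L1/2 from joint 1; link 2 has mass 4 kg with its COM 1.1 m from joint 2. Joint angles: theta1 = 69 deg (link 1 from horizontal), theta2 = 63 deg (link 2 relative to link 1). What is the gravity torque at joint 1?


Horizontal distance from joint 1 to link-1 COM:
  x_c1 = (L1/2)*cos(t1) = 1.7 * 0.3584 = 0.6092 m
Horizontal distance from joint 1 to link-2 COM:
  x_c2 = L1*cos(t1) + Lc2*cos(t1+t2)
       = 3.4*0.3584 + 1.1*-0.6691 = 0.4824 m
tau1 = m1*g*x_c1 + m2*g*x_c2
     = 8*9.81*0.6092 + 4*9.81*0.4824
     = 47.812 + 18.9297
     = 66.7417 Nm


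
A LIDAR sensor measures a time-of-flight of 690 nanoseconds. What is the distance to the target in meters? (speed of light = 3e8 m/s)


tof = 690 ns = 6.9e-07 s
dist = c * tof / 2
= 3e8 * 6.9e-07 / 2
= 103.5 m


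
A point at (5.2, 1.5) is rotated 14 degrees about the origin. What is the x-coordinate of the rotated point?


x' = x*cos(theta) - y*sin(theta)
cos(14 deg) = 0.9703, sin(14 deg) = 0.2419
x' = 5.2 * 0.9703 - 1.5 * 0.2419
= 5.0455 - 0.3629
= 4.6827


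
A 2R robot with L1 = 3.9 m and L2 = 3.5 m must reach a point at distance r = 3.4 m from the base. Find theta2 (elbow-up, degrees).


cos(theta2) = (r^2 - L1^2 - L2^2) / (2*L1*L2)
cos(theta2) = (11.56 - 15.21 - 12.25) / 27.3
cos(theta2) = -0.582418
theta2 = 125.6208 degrees


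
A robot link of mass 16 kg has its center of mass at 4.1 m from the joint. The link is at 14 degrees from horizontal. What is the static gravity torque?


tau = m*g*L*cos(angle)
= 16 * 9.81 * 4.1 * cos(14 deg)
= 16 * 9.81 * 4.1 * 0.9703
= 624.4202 Nm


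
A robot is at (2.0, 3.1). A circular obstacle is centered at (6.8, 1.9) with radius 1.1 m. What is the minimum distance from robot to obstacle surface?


center_dist = sqrt((2.0-6.8)^2 + (3.1-1.9)^2)
= sqrt(23.04 + 1.44)
= 4.9477
min_dist = center_dist - radius = 4.9477 - 1.1 = 3.8477 m


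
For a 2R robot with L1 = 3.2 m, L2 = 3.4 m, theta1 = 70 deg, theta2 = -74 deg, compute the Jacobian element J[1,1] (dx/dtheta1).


J[1,1] = -L1*sin(t1) - L2*sin(t1+t2)
= -3.2*sin(70) - 3.4*sin(-4)
= -2.7698
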